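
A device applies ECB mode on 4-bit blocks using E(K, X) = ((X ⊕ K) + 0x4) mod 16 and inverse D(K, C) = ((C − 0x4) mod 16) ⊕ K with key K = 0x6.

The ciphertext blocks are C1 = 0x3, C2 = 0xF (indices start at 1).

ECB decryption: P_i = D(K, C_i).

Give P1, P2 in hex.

P1 = 0x9, P2 = 0xD

P1: D(K, 0x3) = 0x9.
P2: D(K, 0xF) = 0xD.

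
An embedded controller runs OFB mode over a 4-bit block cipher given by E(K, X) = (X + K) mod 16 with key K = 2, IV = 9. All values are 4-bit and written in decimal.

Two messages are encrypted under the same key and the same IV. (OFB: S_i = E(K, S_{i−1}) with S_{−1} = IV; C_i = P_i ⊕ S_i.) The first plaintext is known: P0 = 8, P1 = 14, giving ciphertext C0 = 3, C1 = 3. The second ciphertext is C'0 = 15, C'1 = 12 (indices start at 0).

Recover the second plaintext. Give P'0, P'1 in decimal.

P'0 = 4, P'1 = 1

In OFB with a reused IV, both messages share the same keystream S_i, so C_i ⊕ C'_i = P_i ⊕ P'_i and thus P'_i = P_i ⊕ C_i ⊕ C'_i.
P'0: 8 ⊕ 3 ⊕ 15 = 4.
P'1: 14 ⊕ 3 ⊕ 12 = 1.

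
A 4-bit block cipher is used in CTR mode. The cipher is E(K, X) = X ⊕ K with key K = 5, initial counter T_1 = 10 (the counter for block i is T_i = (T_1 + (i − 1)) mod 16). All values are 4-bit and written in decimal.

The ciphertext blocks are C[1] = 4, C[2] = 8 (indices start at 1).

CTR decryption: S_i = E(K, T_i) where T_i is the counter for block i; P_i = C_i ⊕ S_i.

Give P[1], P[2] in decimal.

P[1]: T = 10, S = E(K, T) = 15; 4 ⊕ 15 = 11.
P[2]: T = 11, S = E(K, T) = 14; 8 ⊕ 14 = 6.

P[1] = 11, P[2] = 6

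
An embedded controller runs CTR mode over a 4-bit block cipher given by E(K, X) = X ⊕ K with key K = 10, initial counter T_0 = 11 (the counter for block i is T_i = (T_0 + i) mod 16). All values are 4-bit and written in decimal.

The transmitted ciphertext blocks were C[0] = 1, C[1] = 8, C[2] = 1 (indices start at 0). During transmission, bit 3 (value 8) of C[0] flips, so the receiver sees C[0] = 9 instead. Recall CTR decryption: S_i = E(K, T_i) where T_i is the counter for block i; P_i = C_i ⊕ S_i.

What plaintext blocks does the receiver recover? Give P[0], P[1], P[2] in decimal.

P[0] = 8, P[1] = 14, P[2] = 6

Only C[0] changed, to 9. In CTR, a change in C_i flips the same bit in P_i only; the keystream is unaffected. Decrypting the received ciphertext:
P[0]: T = 11, S = E(K, T) = 1; 9 ⊕ 1 = 8.
P[1]: T = 12, S = E(K, T) = 6; 8 ⊕ 6 = 14.
P[2]: T = 13, S = E(K, T) = 7; 1 ⊕ 7 = 6.
Blocks that differ from the original plaintext: P[0].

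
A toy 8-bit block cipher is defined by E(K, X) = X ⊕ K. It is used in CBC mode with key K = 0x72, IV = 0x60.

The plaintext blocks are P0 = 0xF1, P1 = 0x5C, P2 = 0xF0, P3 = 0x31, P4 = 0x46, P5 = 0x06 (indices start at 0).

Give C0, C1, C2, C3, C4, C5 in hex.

CBC encryption: C_i = E(K, P_i ⊕ C_{i−1}), with C_{−1} = IV.
C0: P0 ⊕ 0x60 = 0x91; E(K, 0x91) = 0xE3.
C1: P1 ⊕ 0xE3 = 0xBF; E(K, 0xBF) = 0xCD.
C2: P2 ⊕ 0xCD = 0x3D; E(K, 0x3D) = 0x4F.
C3: P3 ⊕ 0x4F = 0x7E; E(K, 0x7E) = 0x0C.
C4: P4 ⊕ 0x0C = 0x4A; E(K, 0x4A) = 0x38.
C5: P5 ⊕ 0x38 = 0x3E; E(K, 0x3E) = 0x4C.

C0 = 0xE3, C1 = 0xCD, C2 = 0x4F, C3 = 0x0C, C4 = 0x38, C5 = 0x4C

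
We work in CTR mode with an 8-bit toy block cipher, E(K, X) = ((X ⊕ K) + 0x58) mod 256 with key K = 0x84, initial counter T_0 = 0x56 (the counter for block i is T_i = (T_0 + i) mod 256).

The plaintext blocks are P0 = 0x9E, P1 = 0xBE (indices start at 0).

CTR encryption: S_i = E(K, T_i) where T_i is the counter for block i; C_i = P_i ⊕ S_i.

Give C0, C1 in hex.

C0: T = 0x56, S = E(K, T) = 0x2A; 0x9E ⊕ 0x2A = 0xB4.
C1: T = 0x57, S = E(K, T) = 0x2B; 0xBE ⊕ 0x2B = 0x95.

C0 = 0xB4, C1 = 0x95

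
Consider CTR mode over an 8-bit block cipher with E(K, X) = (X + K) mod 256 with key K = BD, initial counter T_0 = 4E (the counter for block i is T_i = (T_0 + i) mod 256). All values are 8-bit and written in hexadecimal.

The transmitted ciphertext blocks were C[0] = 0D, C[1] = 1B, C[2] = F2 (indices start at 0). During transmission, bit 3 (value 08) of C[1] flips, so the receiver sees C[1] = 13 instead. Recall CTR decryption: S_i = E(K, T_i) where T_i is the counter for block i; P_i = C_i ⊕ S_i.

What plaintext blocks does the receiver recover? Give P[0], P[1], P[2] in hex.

Only C[1] changed, to 13. In CTR, a change in C_i flips the same bit in P_i only; the keystream is unaffected. Decrypting the received ciphertext:
P[0]: T = 4E, S = E(K, T) = 0B; 0D ⊕ 0B = 06.
P[1]: T = 4F, S = E(K, T) = 0C; 13 ⊕ 0C = 1F.
P[2]: T = 50, S = E(K, T) = 0D; F2 ⊕ 0D = FF.
Blocks that differ from the original plaintext: P[1].

P[0] = 06, P[1] = 1F, P[2] = FF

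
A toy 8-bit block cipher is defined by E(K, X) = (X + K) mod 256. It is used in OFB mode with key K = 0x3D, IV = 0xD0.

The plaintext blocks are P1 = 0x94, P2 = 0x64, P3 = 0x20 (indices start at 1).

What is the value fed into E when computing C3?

0x4A

OFB encryption: S_i = E(K, S_{i−1}) with S_{0} = IV; C_i = P_i ⊕ S_i.
C1: S = E(K, 0xD0) = 0x0D; 0x94 ⊕ 0x0D = 0x99.
C2: S = E(K, 0x0D) = 0x4A; 0x64 ⊕ 0x4A = 0x2E.
C3: S = E(K, 0x4A) = 0x87; 0x20 ⊕ 0x87 = 0xA7.
So the input to E for block 3 is 0x4A.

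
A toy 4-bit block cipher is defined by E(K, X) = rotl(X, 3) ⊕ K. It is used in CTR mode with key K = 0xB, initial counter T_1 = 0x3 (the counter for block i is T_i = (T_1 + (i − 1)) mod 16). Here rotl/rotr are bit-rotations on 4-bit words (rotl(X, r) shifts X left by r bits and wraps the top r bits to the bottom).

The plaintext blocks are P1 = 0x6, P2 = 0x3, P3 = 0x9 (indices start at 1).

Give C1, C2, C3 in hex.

CTR encryption: S_i = E(K, T_i) where T_i is the counter for block i; C_i = P_i ⊕ S_i.
C1: T = 0x3, S = E(K, T) = 0x2; 0x6 ⊕ 0x2 = 0x4.
C2: T = 0x4, S = E(K, T) = 0x9; 0x3 ⊕ 0x9 = 0xA.
C3: T = 0x5, S = E(K, T) = 0x1; 0x9 ⊕ 0x1 = 0x8.

C1 = 0x4, C2 = 0xA, C3 = 0x8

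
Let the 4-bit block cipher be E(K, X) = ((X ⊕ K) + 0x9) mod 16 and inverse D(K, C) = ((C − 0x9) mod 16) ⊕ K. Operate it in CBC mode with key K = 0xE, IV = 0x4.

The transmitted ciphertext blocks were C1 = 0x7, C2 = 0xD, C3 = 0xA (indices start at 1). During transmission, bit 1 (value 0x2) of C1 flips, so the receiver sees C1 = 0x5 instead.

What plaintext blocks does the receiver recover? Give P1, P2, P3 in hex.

P1 = 0x6, P2 = 0xF, P3 = 0x2

CBC decryption: P_i = D(K, C_i) ⊕ C_{i−1}, with C_{0} = IV.
Only C1 changed, to 0x5. In CBC, a change in C_i garbles P_i and flips the same bit in P_{i+1}. Decrypting the received ciphertext:
P1: D(K, 0x5) = 0x2; 0x2 ⊕ 0x4 = 0x6.
P2: D(K, 0xD) = 0xA; 0xA ⊕ 0x5 = 0xF.
P3: D(K, 0xA) = 0xF; 0xF ⊕ 0xD = 0x2.
Blocks that differ from the original plaintext: P1, P2.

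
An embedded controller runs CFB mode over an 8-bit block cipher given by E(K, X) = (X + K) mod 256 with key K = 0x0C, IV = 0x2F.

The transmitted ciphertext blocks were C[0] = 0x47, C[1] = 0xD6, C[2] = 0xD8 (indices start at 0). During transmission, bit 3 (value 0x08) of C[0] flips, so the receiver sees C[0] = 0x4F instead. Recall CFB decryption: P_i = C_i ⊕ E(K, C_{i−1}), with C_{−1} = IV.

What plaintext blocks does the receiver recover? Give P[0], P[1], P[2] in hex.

Only C[0] changed, to 0x4F. In CFB, a change in C_i flips the same bit in P_i and garbles P_{i+1}. Decrypting the received ciphertext:
P[0]: E(K, 0x2F) = 0x3B; 0x4F ⊕ 0x3B = 0x74.
P[1]: E(K, 0x4F) = 0x5B; 0xD6 ⊕ 0x5B = 0x8D.
P[2]: E(K, 0xD6) = 0xE2; 0xD8 ⊕ 0xE2 = 0x3A.
Blocks that differ from the original plaintext: P[0], P[1].

P[0] = 0x74, P[1] = 0x8D, P[2] = 0x3A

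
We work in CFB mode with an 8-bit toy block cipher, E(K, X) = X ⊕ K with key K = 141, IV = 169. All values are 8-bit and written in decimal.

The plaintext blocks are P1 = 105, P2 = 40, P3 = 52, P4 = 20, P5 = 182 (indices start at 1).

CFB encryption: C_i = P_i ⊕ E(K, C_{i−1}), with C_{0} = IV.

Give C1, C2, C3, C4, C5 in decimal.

C1: E(K, 169) = 36; 105 ⊕ 36 = 77.
C2: E(K, 77) = 192; 40 ⊕ 192 = 232.
C3: E(K, 232) = 101; 52 ⊕ 101 = 81.
C4: E(K, 81) = 220; 20 ⊕ 220 = 200.
C5: E(K, 200) = 69; 182 ⊕ 69 = 243.

C1 = 77, C2 = 232, C3 = 81, C4 = 200, C5 = 243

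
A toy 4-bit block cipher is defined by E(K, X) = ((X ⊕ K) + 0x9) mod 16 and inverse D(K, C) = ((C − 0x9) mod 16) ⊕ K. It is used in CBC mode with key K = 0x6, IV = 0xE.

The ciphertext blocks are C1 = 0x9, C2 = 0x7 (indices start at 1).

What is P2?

P2 = 0x1

CBC decryption: P_i = D(K, C_i) ⊕ C_{i−1}, with C_{0} = IV.
P2: D(K, 0x7) = 0x8; 0x8 ⊕ 0x9 = 0x1.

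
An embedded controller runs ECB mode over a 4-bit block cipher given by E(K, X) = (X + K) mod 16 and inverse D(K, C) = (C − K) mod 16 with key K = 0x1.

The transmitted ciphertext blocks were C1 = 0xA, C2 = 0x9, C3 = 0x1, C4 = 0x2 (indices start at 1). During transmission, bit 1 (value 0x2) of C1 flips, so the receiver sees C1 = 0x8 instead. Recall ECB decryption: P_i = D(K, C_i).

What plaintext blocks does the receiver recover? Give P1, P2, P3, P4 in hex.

Only C1 changed, to 0x8. In ECB, a change in C_i affects only P_i. Decrypting the received ciphertext:
P1: D(K, 0x8) = 0x7.
P2: D(K, 0x9) = 0x8.
P3: D(K, 0x1) = 0x0.
P4: D(K, 0x2) = 0x1.
Blocks that differ from the original plaintext: P1.

P1 = 0x7, P2 = 0x8, P3 = 0x0, P4 = 0x1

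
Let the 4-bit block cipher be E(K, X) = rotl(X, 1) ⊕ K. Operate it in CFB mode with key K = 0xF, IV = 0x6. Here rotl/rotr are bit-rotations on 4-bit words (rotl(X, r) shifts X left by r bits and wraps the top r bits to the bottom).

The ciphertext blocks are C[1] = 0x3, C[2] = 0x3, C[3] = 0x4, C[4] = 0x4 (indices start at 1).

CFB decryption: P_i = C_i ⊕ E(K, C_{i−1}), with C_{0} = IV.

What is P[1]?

P[1]: E(K, 0x6) = 0x3; 0x3 ⊕ 0x3 = 0x0.

P[1] = 0x0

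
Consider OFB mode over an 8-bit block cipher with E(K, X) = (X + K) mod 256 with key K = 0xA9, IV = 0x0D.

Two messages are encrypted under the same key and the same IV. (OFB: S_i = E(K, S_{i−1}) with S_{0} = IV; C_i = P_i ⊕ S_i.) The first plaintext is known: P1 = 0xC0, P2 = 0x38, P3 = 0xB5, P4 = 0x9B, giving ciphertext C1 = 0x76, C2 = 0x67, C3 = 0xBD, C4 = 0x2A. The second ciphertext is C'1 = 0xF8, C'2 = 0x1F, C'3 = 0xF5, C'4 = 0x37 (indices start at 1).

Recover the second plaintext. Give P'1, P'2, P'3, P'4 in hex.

In OFB with a reused IV, both messages share the same keystream S_i, so C_i ⊕ C'_i = P_i ⊕ P'_i and thus P'_i = P_i ⊕ C_i ⊕ C'_i.
P'1: 0xC0 ⊕ 0x76 ⊕ 0xF8 = 0x4E.
P'2: 0x38 ⊕ 0x67 ⊕ 0x1F = 0x40.
P'3: 0xB5 ⊕ 0xBD ⊕ 0xF5 = 0xFD.
P'4: 0x9B ⊕ 0x2A ⊕ 0x37 = 0x86.

P'1 = 0x4E, P'2 = 0x40, P'3 = 0xFD, P'4 = 0x86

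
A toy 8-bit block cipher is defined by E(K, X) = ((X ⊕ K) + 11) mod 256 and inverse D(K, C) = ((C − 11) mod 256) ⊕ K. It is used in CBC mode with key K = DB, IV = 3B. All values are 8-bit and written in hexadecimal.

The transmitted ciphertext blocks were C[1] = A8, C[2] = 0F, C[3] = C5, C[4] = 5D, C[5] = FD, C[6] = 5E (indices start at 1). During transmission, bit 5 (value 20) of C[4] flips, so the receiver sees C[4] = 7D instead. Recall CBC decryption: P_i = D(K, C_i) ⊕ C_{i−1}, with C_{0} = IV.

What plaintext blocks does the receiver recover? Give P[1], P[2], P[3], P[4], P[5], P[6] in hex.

P[1] = 77, P[2] = 8D, P[3] = 60, P[4] = 72, P[5] = 4A, P[6] = 6B

Only C[4] changed, to 7D. In CBC, a change in C_i garbles P_i and flips the same bit in P_{i+1}. Decrypting the received ciphertext:
P[1]: D(K, A8) = 4C; 4C ⊕ 3B = 77.
P[2]: D(K, 0F) = 25; 25 ⊕ A8 = 8D.
P[3]: D(K, C5) = 6F; 6F ⊕ 0F = 60.
P[4]: D(K, 7D) = B7; B7 ⊕ C5 = 72.
P[5]: D(K, FD) = 37; 37 ⊕ 7D = 4A.
P[6]: D(K, 5E) = 96; 96 ⊕ FD = 6B.
Blocks that differ from the original plaintext: P[4], P[5].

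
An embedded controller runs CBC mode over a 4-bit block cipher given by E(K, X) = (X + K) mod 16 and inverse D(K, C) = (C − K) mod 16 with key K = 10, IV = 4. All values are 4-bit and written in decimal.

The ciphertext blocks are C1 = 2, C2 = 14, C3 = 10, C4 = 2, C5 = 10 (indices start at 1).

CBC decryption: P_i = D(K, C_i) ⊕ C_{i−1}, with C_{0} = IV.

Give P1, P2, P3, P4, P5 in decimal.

P1: D(K, 2) = 8; 8 ⊕ 4 = 12.
P2: D(K, 14) = 4; 4 ⊕ 2 = 6.
P3: D(K, 10) = 0; 0 ⊕ 14 = 14.
P4: D(K, 2) = 8; 8 ⊕ 10 = 2.
P5: D(K, 10) = 0; 0 ⊕ 2 = 2.

P1 = 12, P2 = 6, P3 = 14, P4 = 2, P5 = 2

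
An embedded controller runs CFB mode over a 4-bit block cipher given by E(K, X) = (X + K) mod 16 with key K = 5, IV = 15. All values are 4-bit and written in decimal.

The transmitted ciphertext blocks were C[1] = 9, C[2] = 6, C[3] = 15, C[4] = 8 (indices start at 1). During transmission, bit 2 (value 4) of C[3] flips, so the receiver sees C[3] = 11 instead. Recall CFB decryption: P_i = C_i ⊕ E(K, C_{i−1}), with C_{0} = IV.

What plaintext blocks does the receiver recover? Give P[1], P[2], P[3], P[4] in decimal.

Only C[3] changed, to 11. In CFB, a change in C_i flips the same bit in P_i and garbles P_{i+1}. Decrypting the received ciphertext:
P[1]: E(K, 15) = 4; 9 ⊕ 4 = 13.
P[2]: E(K, 9) = 14; 6 ⊕ 14 = 8.
P[3]: E(K, 6) = 11; 11 ⊕ 11 = 0.
P[4]: E(K, 11) = 0; 8 ⊕ 0 = 8.
Blocks that differ from the original plaintext: P[3], P[4].

P[1] = 13, P[2] = 8, P[3] = 0, P[4] = 8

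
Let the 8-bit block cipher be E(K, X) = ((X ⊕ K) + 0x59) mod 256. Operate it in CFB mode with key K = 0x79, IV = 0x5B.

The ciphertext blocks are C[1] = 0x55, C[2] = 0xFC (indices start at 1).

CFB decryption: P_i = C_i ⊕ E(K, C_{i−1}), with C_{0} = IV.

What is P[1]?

P[1]: E(K, 0x5B) = 0x7B; 0x55 ⊕ 0x7B = 0x2E.

P[1] = 0x2E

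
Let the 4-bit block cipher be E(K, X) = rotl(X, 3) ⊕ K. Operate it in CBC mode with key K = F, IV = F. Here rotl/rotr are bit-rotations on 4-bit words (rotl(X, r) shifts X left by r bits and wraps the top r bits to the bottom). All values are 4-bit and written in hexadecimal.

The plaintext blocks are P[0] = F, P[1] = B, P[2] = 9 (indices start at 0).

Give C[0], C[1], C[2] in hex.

C[0] = F, C[1] = D, C[2] = D

CBC encryption: C_i = E(K, P_i ⊕ C_{i−1}), with C_{−1} = IV.
C[0]: P[0] ⊕ F = 0; E(K, 0) = F.
C[1]: P[1] ⊕ F = 4; E(K, 4) = D.
C[2]: P[2] ⊕ D = 4; E(K, 4) = D.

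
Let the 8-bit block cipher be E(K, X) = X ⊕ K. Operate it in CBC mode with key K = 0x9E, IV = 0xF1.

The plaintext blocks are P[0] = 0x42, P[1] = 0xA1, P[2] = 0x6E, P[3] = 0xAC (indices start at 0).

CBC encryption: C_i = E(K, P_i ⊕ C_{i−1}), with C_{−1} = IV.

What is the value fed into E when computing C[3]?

0x4E

C[0]: P[0] ⊕ 0xF1 = 0xB3; E(K, 0xB3) = 0x2D.
C[1]: P[1] ⊕ 0x2D = 0x8C; E(K, 0x8C) = 0x12.
C[2]: P[2] ⊕ 0x12 = 0x7C; E(K, 0x7C) = 0xE2.
C[3]: P[3] ⊕ 0xE2 = 0x4E; E(K, 0x4E) = 0xD0.
So the input to E for block [3] is 0x4E.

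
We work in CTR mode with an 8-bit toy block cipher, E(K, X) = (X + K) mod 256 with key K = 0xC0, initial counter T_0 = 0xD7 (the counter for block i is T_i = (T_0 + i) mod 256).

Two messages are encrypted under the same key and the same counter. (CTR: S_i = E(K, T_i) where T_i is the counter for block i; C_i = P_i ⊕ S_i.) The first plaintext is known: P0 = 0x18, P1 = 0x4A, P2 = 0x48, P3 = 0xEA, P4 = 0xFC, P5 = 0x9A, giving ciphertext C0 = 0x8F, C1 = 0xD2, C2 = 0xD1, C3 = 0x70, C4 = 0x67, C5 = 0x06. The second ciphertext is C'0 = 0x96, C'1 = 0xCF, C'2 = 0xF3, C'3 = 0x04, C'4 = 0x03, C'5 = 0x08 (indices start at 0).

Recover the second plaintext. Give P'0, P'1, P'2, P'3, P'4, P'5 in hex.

P'0 = 0x01, P'1 = 0x57, P'2 = 0x6A, P'3 = 0x9E, P'4 = 0x98, P'5 = 0x94

In CTR with a reused counter, both messages share the same keystream S_i, so C_i ⊕ C'_i = P_i ⊕ P'_i and thus P'_i = P_i ⊕ C_i ⊕ C'_i.
P'0: 0x18 ⊕ 0x8F ⊕ 0x96 = 0x01.
P'1: 0x4A ⊕ 0xD2 ⊕ 0xCF = 0x57.
P'2: 0x48 ⊕ 0xD1 ⊕ 0xF3 = 0x6A.
P'3: 0xEA ⊕ 0x70 ⊕ 0x04 = 0x9E.
P'4: 0xFC ⊕ 0x67 ⊕ 0x03 = 0x98.
P'5: 0x9A ⊕ 0x06 ⊕ 0x08 = 0x94.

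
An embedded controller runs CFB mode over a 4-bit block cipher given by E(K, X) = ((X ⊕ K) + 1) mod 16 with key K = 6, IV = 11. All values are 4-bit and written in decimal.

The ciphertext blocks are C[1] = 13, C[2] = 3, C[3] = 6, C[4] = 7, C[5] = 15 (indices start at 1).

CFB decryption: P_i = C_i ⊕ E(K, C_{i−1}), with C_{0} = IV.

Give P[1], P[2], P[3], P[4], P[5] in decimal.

P[1]: E(K, 11) = 14; 13 ⊕ 14 = 3.
P[2]: E(K, 13) = 12; 3 ⊕ 12 = 15.
P[3]: E(K, 3) = 6; 6 ⊕ 6 = 0.
P[4]: E(K, 6) = 1; 7 ⊕ 1 = 6.
P[5]: E(K, 7) = 2; 15 ⊕ 2 = 13.

P[1] = 3, P[2] = 15, P[3] = 0, P[4] = 6, P[5] = 13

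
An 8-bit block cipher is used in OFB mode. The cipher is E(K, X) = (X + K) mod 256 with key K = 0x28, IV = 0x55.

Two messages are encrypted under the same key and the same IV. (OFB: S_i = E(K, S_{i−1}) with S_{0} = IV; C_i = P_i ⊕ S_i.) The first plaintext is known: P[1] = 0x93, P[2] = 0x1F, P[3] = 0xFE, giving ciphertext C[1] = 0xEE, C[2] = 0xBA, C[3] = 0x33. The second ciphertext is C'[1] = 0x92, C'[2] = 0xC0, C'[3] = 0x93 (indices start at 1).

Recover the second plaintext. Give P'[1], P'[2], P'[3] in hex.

In OFB with a reused IV, both messages share the same keystream S_i, so C_i ⊕ C'_i = P_i ⊕ P'_i and thus P'_i = P_i ⊕ C_i ⊕ C'_i.
P'[1]: 0x93 ⊕ 0xEE ⊕ 0x92 = 0xEF.
P'[2]: 0x1F ⊕ 0xBA ⊕ 0xC0 = 0x65.
P'[3]: 0xFE ⊕ 0x33 ⊕ 0x93 = 0x5E.

P'[1] = 0xEF, P'[2] = 0x65, P'[3] = 0x5E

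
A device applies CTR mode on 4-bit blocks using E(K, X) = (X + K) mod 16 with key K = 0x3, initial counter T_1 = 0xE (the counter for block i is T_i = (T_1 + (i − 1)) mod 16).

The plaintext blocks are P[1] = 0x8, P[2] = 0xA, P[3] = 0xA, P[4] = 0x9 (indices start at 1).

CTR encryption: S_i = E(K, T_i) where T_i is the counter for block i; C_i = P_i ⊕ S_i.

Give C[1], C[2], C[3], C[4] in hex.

C[1]: T = 0xE, S = E(K, T) = 0x1; 0x8 ⊕ 0x1 = 0x9.
C[2]: T = 0xF, S = E(K, T) = 0x2; 0xA ⊕ 0x2 = 0x8.
C[3]: T = 0x0, S = E(K, T) = 0x3; 0xA ⊕ 0x3 = 0x9.
C[4]: T = 0x1, S = E(K, T) = 0x4; 0x9 ⊕ 0x4 = 0xD.

C[1] = 0x9, C[2] = 0x8, C[3] = 0x9, C[4] = 0xD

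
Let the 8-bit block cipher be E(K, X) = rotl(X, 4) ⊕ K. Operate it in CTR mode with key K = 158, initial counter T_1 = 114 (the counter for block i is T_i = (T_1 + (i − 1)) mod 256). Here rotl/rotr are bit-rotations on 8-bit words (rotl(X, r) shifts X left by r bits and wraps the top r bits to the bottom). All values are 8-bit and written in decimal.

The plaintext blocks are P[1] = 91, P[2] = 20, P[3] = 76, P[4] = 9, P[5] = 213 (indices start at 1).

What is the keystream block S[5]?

CTR encryption: S_i = E(K, T_i) where T_i is the counter for block i; C_i = P_i ⊕ S_i.
C[1]: T = 114, S = E(K, T) = 185; 91 ⊕ 185 = 226.
C[2]: T = 115, S = E(K, T) = 169; 20 ⊕ 169 = 189.
C[3]: T = 116, S = E(K, T) = 217; 76 ⊕ 217 = 149.
C[4]: T = 117, S = E(K, T) = 201; 9 ⊕ 201 = 192.
C[5]: T = 118, S = E(K, T) = 249; 213 ⊕ 249 = 44.
So S[5] = 249.

249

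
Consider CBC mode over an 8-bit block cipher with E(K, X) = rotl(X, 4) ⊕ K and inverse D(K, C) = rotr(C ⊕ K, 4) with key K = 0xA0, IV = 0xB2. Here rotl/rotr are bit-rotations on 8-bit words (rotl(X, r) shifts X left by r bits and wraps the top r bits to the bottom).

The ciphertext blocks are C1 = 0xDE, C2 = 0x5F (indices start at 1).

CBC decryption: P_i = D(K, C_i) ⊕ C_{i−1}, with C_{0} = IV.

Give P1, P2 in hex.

P1: D(K, 0xDE) = 0xE7; 0xE7 ⊕ 0xB2 = 0x55.
P2: D(K, 0x5F) = 0xFF; 0xFF ⊕ 0xDE = 0x21.

P1 = 0x55, P2 = 0x21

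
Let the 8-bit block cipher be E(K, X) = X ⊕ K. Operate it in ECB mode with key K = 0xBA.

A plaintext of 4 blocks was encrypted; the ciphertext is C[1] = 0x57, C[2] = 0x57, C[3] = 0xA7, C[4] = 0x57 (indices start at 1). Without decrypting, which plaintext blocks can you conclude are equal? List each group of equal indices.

P[1] = P[2] = P[4]

ECB encrypts each block independently with the same key, so equal ciphertext blocks imply equal plaintext blocks.
C[1] = C[2] = C[4] = 0x57, so P[1] = P[2] = P[4].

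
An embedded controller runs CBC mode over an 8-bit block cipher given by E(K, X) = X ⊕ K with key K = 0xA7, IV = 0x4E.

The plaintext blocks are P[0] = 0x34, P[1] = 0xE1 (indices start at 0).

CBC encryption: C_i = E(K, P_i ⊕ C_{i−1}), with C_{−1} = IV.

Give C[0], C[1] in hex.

C[0]: P[0] ⊕ 0x4E = 0x7A; E(K, 0x7A) = 0xDD.
C[1]: P[1] ⊕ 0xDD = 0x3C; E(K, 0x3C) = 0x9B.

C[0] = 0xDD, C[1] = 0x9B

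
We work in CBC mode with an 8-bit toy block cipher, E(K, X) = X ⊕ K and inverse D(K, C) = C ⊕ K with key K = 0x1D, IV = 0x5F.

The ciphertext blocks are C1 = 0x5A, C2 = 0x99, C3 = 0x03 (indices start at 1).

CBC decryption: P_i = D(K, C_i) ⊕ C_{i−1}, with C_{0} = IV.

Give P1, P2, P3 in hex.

P1: D(K, 0x5A) = 0x47; 0x47 ⊕ 0x5F = 0x18.
P2: D(K, 0x99) = 0x84; 0x84 ⊕ 0x5A = 0xDE.
P3: D(K, 0x03) = 0x1E; 0x1E ⊕ 0x99 = 0x87.

P1 = 0x18, P2 = 0xDE, P3 = 0x87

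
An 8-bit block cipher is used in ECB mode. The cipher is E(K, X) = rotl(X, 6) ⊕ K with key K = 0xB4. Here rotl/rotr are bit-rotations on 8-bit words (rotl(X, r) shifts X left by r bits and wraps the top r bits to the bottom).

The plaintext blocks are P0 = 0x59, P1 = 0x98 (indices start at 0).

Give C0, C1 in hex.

C0 = 0xE2, C1 = 0x92

ECB encryption: C_i = E(K, P_i).
C0: E(K, 0x59) = 0xE2.
C1: E(K, 0x98) = 0x92.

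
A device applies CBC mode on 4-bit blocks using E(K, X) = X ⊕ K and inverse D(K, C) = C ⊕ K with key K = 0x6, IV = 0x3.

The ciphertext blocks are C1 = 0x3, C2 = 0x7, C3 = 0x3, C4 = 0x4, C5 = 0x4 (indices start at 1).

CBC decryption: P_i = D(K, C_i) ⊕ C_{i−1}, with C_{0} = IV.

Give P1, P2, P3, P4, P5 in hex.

P1: D(K, 0x3) = 0x5; 0x5 ⊕ 0x3 = 0x6.
P2: D(K, 0x7) = 0x1; 0x1 ⊕ 0x3 = 0x2.
P3: D(K, 0x3) = 0x5; 0x5 ⊕ 0x7 = 0x2.
P4: D(K, 0x4) = 0x2; 0x2 ⊕ 0x3 = 0x1.
P5: D(K, 0x4) = 0x2; 0x2 ⊕ 0x4 = 0x6.

P1 = 0x6, P2 = 0x2, P3 = 0x2, P4 = 0x1, P5 = 0x6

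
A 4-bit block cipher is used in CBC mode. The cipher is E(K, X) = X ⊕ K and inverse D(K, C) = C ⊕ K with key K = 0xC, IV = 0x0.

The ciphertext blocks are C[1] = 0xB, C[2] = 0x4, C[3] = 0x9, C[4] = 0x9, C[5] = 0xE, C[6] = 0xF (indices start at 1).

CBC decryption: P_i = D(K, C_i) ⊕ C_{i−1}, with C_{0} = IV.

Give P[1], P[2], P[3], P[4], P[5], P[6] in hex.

P[1] = 0x7, P[2] = 0x3, P[3] = 0x1, P[4] = 0xC, P[5] = 0xB, P[6] = 0xD

P[1]: D(K, 0xB) = 0x7; 0x7 ⊕ 0x0 = 0x7.
P[2]: D(K, 0x4) = 0x8; 0x8 ⊕ 0xB = 0x3.
P[3]: D(K, 0x9) = 0x5; 0x5 ⊕ 0x4 = 0x1.
P[4]: D(K, 0x9) = 0x5; 0x5 ⊕ 0x9 = 0xC.
P[5]: D(K, 0xE) = 0x2; 0x2 ⊕ 0x9 = 0xB.
P[6]: D(K, 0xF) = 0x3; 0x3 ⊕ 0xE = 0xD.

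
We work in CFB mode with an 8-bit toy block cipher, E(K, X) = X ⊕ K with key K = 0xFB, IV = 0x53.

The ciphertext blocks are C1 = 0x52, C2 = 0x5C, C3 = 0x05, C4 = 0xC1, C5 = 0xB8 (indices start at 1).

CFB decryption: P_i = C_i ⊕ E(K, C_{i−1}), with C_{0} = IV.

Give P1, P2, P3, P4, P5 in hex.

P1: E(K, 0x53) = 0xA8; 0x52 ⊕ 0xA8 = 0xFA.
P2: E(K, 0x52) = 0xA9; 0x5C ⊕ 0xA9 = 0xF5.
P3: E(K, 0x5C) = 0xA7; 0x05 ⊕ 0xA7 = 0xA2.
P4: E(K, 0x05) = 0xFE; 0xC1 ⊕ 0xFE = 0x3F.
P5: E(K, 0xC1) = 0x3A; 0xB8 ⊕ 0x3A = 0x82.

P1 = 0xFA, P2 = 0xF5, P3 = 0xA2, P4 = 0x3F, P5 = 0x82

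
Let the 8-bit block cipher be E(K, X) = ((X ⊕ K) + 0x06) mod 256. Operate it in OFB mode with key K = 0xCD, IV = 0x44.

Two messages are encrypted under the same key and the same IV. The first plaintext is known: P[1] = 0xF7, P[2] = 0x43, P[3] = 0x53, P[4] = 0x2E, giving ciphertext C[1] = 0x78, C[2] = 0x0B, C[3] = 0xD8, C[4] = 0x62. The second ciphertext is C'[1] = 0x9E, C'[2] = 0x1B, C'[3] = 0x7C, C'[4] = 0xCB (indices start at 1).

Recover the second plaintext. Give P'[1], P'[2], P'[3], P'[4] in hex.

P'[1] = 0x11, P'[2] = 0x53, P'[3] = 0xF7, P'[4] = 0x87

In OFB with a reused IV, both messages share the same keystream S_i, so C_i ⊕ C'_i = P_i ⊕ P'_i and thus P'_i = P_i ⊕ C_i ⊕ C'_i.
P'[1]: 0xF7 ⊕ 0x78 ⊕ 0x9E = 0x11.
P'[2]: 0x43 ⊕ 0x0B ⊕ 0x1B = 0x53.
P'[3]: 0x53 ⊕ 0xD8 ⊕ 0x7C = 0xF7.
P'[4]: 0x2E ⊕ 0x62 ⊕ 0xCB = 0x87.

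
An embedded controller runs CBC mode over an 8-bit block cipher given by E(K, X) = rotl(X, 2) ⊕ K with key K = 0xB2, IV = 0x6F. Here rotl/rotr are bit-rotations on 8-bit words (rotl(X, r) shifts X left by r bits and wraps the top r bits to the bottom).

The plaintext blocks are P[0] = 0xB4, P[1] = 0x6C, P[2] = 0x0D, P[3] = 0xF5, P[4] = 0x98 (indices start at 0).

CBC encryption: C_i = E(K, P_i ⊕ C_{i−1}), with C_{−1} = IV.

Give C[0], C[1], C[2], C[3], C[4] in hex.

C[0] = 0xDD, C[1] = 0x74, C[2] = 0x57, C[3] = 0x38, C[4] = 0x30

C[0]: P[0] ⊕ 0x6F = 0xDB; E(K, 0xDB) = 0xDD.
C[1]: P[1] ⊕ 0xDD = 0xB1; E(K, 0xB1) = 0x74.
C[2]: P[2] ⊕ 0x74 = 0x79; E(K, 0x79) = 0x57.
C[3]: P[3] ⊕ 0x57 = 0xA2; E(K, 0xA2) = 0x38.
C[4]: P[4] ⊕ 0x38 = 0xA0; E(K, 0xA0) = 0x30.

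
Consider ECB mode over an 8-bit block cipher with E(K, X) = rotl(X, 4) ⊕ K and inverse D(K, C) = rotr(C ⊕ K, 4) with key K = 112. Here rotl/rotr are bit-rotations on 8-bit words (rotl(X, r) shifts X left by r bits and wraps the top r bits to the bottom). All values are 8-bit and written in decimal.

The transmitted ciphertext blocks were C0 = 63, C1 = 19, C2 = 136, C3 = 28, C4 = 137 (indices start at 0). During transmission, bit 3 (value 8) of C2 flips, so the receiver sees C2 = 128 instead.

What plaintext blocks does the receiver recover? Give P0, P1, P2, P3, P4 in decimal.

P0 = 244, P1 = 54, P2 = 15, P3 = 198, P4 = 159

ECB decryption: P_i = D(K, C_i).
Only C2 changed, to 128. In ECB, a change in C_i affects only P_i. Decrypting the received ciphertext:
P0: D(K, 63) = 244.
P1: D(K, 19) = 54.
P2: D(K, 128) = 15.
P3: D(K, 28) = 198.
P4: D(K, 137) = 159.
Blocks that differ from the original plaintext: P2.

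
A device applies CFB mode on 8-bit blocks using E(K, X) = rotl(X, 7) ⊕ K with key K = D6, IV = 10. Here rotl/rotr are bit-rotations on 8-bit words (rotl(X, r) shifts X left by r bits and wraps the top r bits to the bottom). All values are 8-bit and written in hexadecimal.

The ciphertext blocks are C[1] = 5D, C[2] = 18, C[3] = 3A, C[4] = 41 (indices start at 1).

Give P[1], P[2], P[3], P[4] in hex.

P[1] = 83, P[2] = 60, P[3] = E0, P[4] = 8A

CFB decryption: P_i = C_i ⊕ E(K, C_{i−1}), with C_{0} = IV.
P[1]: E(K, 10) = DE; 5D ⊕ DE = 83.
P[2]: E(K, 5D) = 78; 18 ⊕ 78 = 60.
P[3]: E(K, 18) = DA; 3A ⊕ DA = E0.
P[4]: E(K, 3A) = CB; 41 ⊕ CB = 8A.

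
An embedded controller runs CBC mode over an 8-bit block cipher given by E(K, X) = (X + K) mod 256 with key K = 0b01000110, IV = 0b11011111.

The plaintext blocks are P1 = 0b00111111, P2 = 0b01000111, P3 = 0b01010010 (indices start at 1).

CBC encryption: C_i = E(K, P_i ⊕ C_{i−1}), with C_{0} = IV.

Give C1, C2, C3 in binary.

C1: P1 ⊕ 0b11011111 = 0b11100000; E(K, 0b11100000) = 0b00100110.
C2: P2 ⊕ 0b00100110 = 0b01100001; E(K, 0b01100001) = 0b10100111.
C3: P3 ⊕ 0b10100111 = 0b11110101; E(K, 0b11110101) = 0b00111011.

C1 = 0b00100110, C2 = 0b10100111, C3 = 0b00111011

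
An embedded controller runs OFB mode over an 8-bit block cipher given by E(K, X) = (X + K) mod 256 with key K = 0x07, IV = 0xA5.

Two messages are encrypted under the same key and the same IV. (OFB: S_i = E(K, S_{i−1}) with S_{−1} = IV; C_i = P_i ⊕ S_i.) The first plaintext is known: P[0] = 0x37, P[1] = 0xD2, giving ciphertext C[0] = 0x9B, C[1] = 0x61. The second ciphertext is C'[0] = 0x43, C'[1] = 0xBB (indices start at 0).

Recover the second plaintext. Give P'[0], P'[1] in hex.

P'[0] = 0xEF, P'[1] = 0x08

In OFB with a reused IV, both messages share the same keystream S_i, so C_i ⊕ C'_i = P_i ⊕ P'_i and thus P'_i = P_i ⊕ C_i ⊕ C'_i.
P'[0]: 0x37 ⊕ 0x9B ⊕ 0x43 = 0xEF.
P'[1]: 0xD2 ⊕ 0x61 ⊕ 0xBB = 0x08.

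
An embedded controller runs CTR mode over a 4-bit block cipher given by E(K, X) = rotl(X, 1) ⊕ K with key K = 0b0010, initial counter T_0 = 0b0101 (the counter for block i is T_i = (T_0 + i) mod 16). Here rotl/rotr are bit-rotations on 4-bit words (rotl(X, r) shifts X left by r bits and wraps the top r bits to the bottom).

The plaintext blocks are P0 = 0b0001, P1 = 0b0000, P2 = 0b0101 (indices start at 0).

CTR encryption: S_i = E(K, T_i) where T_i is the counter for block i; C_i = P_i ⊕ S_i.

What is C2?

C0: T = 0b0101, S = E(K, T) = 0b1000; 0b0001 ⊕ 0b1000 = 0b1001.
C1: T = 0b0110, S = E(K, T) = 0b1110; 0b0000 ⊕ 0b1110 = 0b1110.
C2: T = 0b0111, S = E(K, T) = 0b1100; 0b0101 ⊕ 0b1100 = 0b1001.

C2 = 0b1001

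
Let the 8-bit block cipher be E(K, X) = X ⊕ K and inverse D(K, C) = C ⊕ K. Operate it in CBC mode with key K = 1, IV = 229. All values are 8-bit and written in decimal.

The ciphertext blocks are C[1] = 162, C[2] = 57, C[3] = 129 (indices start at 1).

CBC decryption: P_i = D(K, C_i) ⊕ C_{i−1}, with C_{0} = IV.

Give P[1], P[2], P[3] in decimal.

P[1]: D(K, 162) = 163; 163 ⊕ 229 = 70.
P[2]: D(K, 57) = 56; 56 ⊕ 162 = 154.
P[3]: D(K, 129) = 128; 128 ⊕ 57 = 185.

P[1] = 70, P[2] = 154, P[3] = 185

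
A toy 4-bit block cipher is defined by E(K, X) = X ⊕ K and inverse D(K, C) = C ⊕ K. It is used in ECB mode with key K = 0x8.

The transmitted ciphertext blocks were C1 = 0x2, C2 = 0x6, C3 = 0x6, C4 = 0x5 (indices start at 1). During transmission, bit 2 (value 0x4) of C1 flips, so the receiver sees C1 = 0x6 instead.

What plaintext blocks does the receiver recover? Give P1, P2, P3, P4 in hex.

ECB decryption: P_i = D(K, C_i).
Only C1 changed, to 0x6. In ECB, a change in C_i affects only P_i. Decrypting the received ciphertext:
P1: D(K, 0x6) = 0xE.
P2: D(K, 0x6) = 0xE.
P3: D(K, 0x6) = 0xE.
P4: D(K, 0x5) = 0xD.
Blocks that differ from the original plaintext: P1.

P1 = 0xE, P2 = 0xE, P3 = 0xE, P4 = 0xD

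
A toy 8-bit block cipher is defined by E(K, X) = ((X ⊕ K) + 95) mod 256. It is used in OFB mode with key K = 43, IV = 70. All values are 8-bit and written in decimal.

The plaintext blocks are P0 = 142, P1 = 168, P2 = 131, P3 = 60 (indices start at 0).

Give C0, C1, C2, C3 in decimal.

C0 = 66, C1 = 238, C2 = 79, C3 = 122

OFB encryption: S_i = E(K, S_{i−1}) with S_{−1} = IV; C_i = P_i ⊕ S_i.
C0: S = E(K, 70) = 204; 142 ⊕ 204 = 66.
C1: S = E(K, 204) = 70; 168 ⊕ 70 = 238.
C2: S = E(K, 70) = 204; 131 ⊕ 204 = 79.
C3: S = E(K, 204) = 70; 60 ⊕ 70 = 122.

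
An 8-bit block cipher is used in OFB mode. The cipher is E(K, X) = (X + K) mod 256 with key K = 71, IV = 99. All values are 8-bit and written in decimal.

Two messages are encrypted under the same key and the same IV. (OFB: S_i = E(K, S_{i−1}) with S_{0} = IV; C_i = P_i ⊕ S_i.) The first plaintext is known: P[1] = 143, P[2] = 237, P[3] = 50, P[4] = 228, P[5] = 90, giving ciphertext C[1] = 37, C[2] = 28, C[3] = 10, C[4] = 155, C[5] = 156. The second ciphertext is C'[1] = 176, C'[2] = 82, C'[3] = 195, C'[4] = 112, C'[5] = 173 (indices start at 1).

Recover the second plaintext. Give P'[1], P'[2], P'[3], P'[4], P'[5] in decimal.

P'[1] = 26, P'[2] = 163, P'[3] = 251, P'[4] = 15, P'[5] = 107

In OFB with a reused IV, both messages share the same keystream S_i, so C_i ⊕ C'_i = P_i ⊕ P'_i and thus P'_i = P_i ⊕ C_i ⊕ C'_i.
P'[1]: 143 ⊕ 37 ⊕ 176 = 26.
P'[2]: 237 ⊕ 28 ⊕ 82 = 163.
P'[3]: 50 ⊕ 10 ⊕ 195 = 251.
P'[4]: 228 ⊕ 155 ⊕ 112 = 15.
P'[5]: 90 ⊕ 156 ⊕ 173 = 107.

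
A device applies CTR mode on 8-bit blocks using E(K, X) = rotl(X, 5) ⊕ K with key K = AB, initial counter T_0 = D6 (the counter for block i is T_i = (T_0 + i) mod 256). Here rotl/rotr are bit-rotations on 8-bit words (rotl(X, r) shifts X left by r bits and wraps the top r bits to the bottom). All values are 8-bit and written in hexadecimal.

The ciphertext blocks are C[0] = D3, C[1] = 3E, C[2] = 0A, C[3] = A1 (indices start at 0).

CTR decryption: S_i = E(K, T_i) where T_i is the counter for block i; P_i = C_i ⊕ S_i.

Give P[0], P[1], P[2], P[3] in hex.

P[0]: T = D6, S = E(K, T) = 71; D3 ⊕ 71 = A2.
P[1]: T = D7, S = E(K, T) = 51; 3E ⊕ 51 = 6F.
P[2]: T = D8, S = E(K, T) = B0; 0A ⊕ B0 = BA.
P[3]: T = D9, S = E(K, T) = 90; A1 ⊕ 90 = 31.

P[0] = A2, P[1] = 6F, P[2] = BA, P[3] = 31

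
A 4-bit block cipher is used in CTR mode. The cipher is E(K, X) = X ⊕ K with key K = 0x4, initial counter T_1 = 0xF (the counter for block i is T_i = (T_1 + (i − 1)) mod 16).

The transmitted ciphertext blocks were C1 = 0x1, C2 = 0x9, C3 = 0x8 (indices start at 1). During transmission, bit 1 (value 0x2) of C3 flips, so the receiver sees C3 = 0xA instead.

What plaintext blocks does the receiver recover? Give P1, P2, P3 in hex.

CTR decryption: S_i = E(K, T_i) where T_i is the counter for block i; P_i = C_i ⊕ S_i.
Only C3 changed, to 0xA. In CTR, a change in C_i flips the same bit in P_i only; the keystream is unaffected. Decrypting the received ciphertext:
P1: T = 0xF, S = E(K, T) = 0xB; 0x1 ⊕ 0xB = 0xA.
P2: T = 0x0, S = E(K, T) = 0x4; 0x9 ⊕ 0x4 = 0xD.
P3: T = 0x1, S = E(K, T) = 0x5; 0xA ⊕ 0x5 = 0xF.
Blocks that differ from the original plaintext: P3.

P1 = 0xA, P2 = 0xD, P3 = 0xF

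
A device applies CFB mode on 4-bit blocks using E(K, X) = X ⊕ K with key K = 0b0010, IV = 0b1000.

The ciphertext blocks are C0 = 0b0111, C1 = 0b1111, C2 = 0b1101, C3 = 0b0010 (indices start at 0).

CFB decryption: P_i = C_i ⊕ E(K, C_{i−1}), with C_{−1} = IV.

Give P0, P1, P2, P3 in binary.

P0 = 0b1101, P1 = 0b1010, P2 = 0b0000, P3 = 0b1101

P0: E(K, 0b1000) = 0b1010; 0b0111 ⊕ 0b1010 = 0b1101.
P1: E(K, 0b0111) = 0b0101; 0b1111 ⊕ 0b0101 = 0b1010.
P2: E(K, 0b1111) = 0b1101; 0b1101 ⊕ 0b1101 = 0b0000.
P3: E(K, 0b1101) = 0b1111; 0b0010 ⊕ 0b1111 = 0b1101.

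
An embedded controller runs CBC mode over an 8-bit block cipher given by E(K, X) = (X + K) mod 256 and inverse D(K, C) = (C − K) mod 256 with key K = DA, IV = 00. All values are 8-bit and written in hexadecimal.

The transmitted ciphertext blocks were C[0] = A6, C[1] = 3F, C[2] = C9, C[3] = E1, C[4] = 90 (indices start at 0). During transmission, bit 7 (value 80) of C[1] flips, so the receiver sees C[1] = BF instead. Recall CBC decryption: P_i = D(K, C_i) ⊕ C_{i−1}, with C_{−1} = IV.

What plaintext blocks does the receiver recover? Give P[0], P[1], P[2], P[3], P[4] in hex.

Only C[1] changed, to BF. In CBC, a change in C_i garbles P_i and flips the same bit in P_{i+1}. Decrypting the received ciphertext:
P[0]: D(K, A6) = CC; CC ⊕ 00 = CC.
P[1]: D(K, BF) = E5; E5 ⊕ A6 = 43.
P[2]: D(K, C9) = EF; EF ⊕ BF = 50.
P[3]: D(K, E1) = 07; 07 ⊕ C9 = CE.
P[4]: D(K, 90) = B6; B6 ⊕ E1 = 57.
Blocks that differ from the original plaintext: P[1], P[2].

P[0] = CC, P[1] = 43, P[2] = 50, P[3] = CE, P[4] = 57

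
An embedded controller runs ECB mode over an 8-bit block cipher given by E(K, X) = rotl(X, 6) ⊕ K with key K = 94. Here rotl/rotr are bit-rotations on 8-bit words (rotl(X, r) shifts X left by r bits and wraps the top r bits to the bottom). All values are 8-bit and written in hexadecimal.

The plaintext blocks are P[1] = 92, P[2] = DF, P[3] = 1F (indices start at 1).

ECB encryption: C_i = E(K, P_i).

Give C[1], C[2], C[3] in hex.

C[1]: E(K, 92) = 30.
C[2]: E(K, DF) = 63.
C[3]: E(K, 1F) = 53.

C[1] = 30, C[2] = 63, C[3] = 53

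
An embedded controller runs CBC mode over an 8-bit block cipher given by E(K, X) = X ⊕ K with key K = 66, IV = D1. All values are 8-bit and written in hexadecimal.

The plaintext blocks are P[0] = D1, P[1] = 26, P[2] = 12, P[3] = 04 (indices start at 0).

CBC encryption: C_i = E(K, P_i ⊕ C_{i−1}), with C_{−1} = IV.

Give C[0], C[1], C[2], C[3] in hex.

C[0]: P[0] ⊕ D1 = 00; E(K, 00) = 66.
C[1]: P[1] ⊕ 66 = 40; E(K, 40) = 26.
C[2]: P[2] ⊕ 26 = 34; E(K, 34) = 52.
C[3]: P[3] ⊕ 52 = 56; E(K, 56) = 30.

C[0] = 66, C[1] = 26, C[2] = 52, C[3] = 30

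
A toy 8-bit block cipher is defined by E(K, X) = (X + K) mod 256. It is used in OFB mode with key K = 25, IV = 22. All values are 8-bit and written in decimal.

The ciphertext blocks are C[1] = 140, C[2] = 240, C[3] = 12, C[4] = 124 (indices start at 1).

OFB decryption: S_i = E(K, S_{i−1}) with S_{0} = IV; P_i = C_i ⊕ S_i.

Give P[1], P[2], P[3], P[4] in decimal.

P[1] = 163, P[2] = 184, P[3] = 109, P[4] = 6

P[1]: S = E(K, 22) = 47; 140 ⊕ 47 = 163.
P[2]: S = E(K, 47) = 72; 240 ⊕ 72 = 184.
P[3]: S = E(K, 72) = 97; 12 ⊕ 97 = 109.
P[4]: S = E(K, 97) = 122; 124 ⊕ 122 = 6.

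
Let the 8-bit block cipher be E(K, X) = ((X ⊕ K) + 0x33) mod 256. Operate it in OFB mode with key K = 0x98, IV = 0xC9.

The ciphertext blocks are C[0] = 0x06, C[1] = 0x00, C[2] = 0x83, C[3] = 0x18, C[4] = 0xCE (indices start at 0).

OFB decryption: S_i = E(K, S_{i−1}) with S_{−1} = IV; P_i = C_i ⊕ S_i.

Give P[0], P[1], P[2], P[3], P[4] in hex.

P[0]: S = E(K, 0xC9) = 0x84; 0x06 ⊕ 0x84 = 0x82.
P[1]: S = E(K, 0x84) = 0x4F; 0x00 ⊕ 0x4F = 0x4F.
P[2]: S = E(K, 0x4F) = 0x0A; 0x83 ⊕ 0x0A = 0x89.
P[3]: S = E(K, 0x0A) = 0xC5; 0x18 ⊕ 0xC5 = 0xDD.
P[4]: S = E(K, 0xC5) = 0x90; 0xCE ⊕ 0x90 = 0x5E.

P[0] = 0x82, P[1] = 0x4F, P[2] = 0x89, P[3] = 0xDD, P[4] = 0x5E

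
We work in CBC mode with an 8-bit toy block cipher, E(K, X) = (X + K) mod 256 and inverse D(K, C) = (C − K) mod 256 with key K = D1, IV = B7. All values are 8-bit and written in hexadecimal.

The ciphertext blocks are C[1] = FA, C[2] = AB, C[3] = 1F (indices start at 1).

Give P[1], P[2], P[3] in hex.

CBC decryption: P_i = D(K, C_i) ⊕ C_{i−1}, with C_{0} = IV.
P[1]: D(K, FA) = 29; 29 ⊕ B7 = 9E.
P[2]: D(K, AB) = DA; DA ⊕ FA = 20.
P[3]: D(K, 1F) = 4E; 4E ⊕ AB = E5.

P[1] = 9E, P[2] = 20, P[3] = E5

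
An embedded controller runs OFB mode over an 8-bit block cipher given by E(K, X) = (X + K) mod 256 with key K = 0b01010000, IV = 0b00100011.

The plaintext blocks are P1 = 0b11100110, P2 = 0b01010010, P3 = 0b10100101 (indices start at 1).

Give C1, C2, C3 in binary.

C1 = 0b10010101, C2 = 0b10010001, C3 = 0b10110110

OFB encryption: S_i = E(K, S_{i−1}) with S_{0} = IV; C_i = P_i ⊕ S_i.
C1: S = E(K, 0b00100011) = 0b01110011; 0b11100110 ⊕ 0b01110011 = 0b10010101.
C2: S = E(K, 0b01110011) = 0b11000011; 0b01010010 ⊕ 0b11000011 = 0b10010001.
C3: S = E(K, 0b11000011) = 0b00010011; 0b10100101 ⊕ 0b00010011 = 0b10110110.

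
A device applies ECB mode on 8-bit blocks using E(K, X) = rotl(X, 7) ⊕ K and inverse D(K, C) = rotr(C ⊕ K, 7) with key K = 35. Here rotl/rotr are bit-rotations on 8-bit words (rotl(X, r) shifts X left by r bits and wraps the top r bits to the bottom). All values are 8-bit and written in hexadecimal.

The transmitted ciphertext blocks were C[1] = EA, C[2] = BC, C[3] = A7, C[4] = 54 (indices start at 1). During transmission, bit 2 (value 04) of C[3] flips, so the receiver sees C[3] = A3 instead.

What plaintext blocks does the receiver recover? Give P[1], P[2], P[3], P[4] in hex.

ECB decryption: P_i = D(K, C_i).
Only C[3] changed, to A3. In ECB, a change in C_i affects only P_i. Decrypting the received ciphertext:
P[1]: D(K, EA) = BF.
P[2]: D(K, BC) = 13.
P[3]: D(K, A3) = 2D.
P[4]: D(K, 54) = C2.
Blocks that differ from the original plaintext: P[3].

P[1] = BF, P[2] = 13, P[3] = 2D, P[4] = C2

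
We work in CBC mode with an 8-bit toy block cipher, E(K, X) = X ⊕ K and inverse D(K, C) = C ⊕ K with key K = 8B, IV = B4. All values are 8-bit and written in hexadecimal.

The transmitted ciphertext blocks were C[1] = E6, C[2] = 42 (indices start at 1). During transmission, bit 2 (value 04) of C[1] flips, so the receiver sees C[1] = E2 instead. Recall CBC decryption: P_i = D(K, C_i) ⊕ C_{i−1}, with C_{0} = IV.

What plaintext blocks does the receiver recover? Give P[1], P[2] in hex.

P[1] = DD, P[2] = 2B

Only C[1] changed, to E2. In CBC, a change in C_i garbles P_i and flips the same bit in P_{i+1}. Decrypting the received ciphertext:
P[1]: D(K, E2) = 69; 69 ⊕ B4 = DD.
P[2]: D(K, 42) = C9; C9 ⊕ E2 = 2B.
Blocks that differ from the original plaintext: P[1], P[2].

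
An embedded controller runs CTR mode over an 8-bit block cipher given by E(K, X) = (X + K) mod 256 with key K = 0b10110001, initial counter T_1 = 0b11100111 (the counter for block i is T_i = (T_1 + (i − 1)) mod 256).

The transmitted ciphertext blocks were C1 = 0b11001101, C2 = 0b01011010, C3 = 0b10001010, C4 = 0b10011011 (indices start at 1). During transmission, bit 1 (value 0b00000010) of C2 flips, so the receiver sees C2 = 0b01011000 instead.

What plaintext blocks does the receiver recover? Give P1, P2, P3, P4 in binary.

P1 = 0b01010101, P2 = 0b11000001, P3 = 0b00010000, P4 = 0b00000000

CTR decryption: S_i = E(K, T_i) where T_i is the counter for block i; P_i = C_i ⊕ S_i.
Only C2 changed, to 0b01011000. In CTR, a change in C_i flips the same bit in P_i only; the keystream is unaffected. Decrypting the received ciphertext:
P1: T = 0b11100111, S = E(K, T) = 0b10011000; 0b11001101 ⊕ 0b10011000 = 0b01010101.
P2: T = 0b11101000, S = E(K, T) = 0b10011001; 0b01011000 ⊕ 0b10011001 = 0b11000001.
P3: T = 0b11101001, S = E(K, T) = 0b10011010; 0b10001010 ⊕ 0b10011010 = 0b00010000.
P4: T = 0b11101010, S = E(K, T) = 0b10011011; 0b10011011 ⊕ 0b10011011 = 0b00000000.
Blocks that differ from the original plaintext: P2.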